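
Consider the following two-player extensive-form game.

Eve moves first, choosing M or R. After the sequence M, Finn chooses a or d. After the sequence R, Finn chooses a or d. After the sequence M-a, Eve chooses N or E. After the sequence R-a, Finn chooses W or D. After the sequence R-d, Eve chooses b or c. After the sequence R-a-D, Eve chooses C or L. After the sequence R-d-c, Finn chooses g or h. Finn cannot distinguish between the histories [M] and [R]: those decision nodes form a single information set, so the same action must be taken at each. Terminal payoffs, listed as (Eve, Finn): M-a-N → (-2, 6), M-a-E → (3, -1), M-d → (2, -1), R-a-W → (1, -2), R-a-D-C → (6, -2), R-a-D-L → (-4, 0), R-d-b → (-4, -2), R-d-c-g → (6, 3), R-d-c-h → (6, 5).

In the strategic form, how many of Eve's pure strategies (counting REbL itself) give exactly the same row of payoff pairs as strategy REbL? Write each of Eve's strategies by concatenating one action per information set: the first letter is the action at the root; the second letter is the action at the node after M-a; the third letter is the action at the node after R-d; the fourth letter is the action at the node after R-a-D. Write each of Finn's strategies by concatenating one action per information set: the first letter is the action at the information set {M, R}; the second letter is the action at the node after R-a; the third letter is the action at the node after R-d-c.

2

Row for REbL (columns aWg, aWh, aDg, aDh, dWg, dWh, dDg, dDh): (1,-2) (1,-2) (-4,0) (-4,0) (-4,-2) (-4,-2) (-4,-2) (-4,-2).
Under REbL, Eve's choice at the node after M-a can never be reached regardless of what Finn does, so varying those choices leaves every outcome unchanged.
Holding the reachable choices fixed and varying the unreachable one freely already gives 2 equivalent strategies.
No other strategy reproduces this row, so those 2 are the full class: RNbL, REbL.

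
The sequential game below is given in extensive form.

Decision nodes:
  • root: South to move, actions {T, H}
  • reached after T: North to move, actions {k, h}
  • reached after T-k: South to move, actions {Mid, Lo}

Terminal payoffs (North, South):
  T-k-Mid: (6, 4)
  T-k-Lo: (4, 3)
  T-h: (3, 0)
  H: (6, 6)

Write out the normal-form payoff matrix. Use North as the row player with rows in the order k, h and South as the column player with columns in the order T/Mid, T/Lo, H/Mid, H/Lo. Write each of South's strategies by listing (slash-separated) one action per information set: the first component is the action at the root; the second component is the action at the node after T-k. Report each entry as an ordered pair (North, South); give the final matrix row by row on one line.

k: (6,4) (4,3) (6,6) (6,6) | h: (3,0) (3,0) (6,6) (6,6)

        T/Mid     T/Lo    H/Mid     H/Lo
   k    (6,4)    (4,3)    (6,6)    (6,6)
   h    (3,0)    (3,0)    (6,6)    (6,6)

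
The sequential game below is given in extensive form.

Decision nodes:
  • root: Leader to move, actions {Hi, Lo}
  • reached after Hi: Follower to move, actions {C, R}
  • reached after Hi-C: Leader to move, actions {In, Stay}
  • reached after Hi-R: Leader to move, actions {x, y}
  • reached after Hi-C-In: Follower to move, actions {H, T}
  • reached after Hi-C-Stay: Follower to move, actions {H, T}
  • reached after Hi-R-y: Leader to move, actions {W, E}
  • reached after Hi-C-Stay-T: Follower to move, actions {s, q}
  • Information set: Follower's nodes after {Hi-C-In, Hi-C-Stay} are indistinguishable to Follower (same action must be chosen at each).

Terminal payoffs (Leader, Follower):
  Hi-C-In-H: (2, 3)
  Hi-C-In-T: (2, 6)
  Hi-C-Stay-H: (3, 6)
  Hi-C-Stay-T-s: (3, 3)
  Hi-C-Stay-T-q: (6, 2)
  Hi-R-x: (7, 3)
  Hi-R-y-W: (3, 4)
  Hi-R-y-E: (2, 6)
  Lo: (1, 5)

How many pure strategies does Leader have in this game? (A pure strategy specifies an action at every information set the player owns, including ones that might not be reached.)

16

Leader owns the root with actions {Hi, Lo} — two choices.
Leader owns the node after Hi-C with actions {In, Stay} — two choices.
Leader owns the node after Hi-R with actions {x, y} — two choices.
Leader owns the node after Hi-R-y with actions {W, E} — two choices.
A pure strategy fixes one action at each information set independently, so the count is the product 2 × 2 × 2 × 2 = 16.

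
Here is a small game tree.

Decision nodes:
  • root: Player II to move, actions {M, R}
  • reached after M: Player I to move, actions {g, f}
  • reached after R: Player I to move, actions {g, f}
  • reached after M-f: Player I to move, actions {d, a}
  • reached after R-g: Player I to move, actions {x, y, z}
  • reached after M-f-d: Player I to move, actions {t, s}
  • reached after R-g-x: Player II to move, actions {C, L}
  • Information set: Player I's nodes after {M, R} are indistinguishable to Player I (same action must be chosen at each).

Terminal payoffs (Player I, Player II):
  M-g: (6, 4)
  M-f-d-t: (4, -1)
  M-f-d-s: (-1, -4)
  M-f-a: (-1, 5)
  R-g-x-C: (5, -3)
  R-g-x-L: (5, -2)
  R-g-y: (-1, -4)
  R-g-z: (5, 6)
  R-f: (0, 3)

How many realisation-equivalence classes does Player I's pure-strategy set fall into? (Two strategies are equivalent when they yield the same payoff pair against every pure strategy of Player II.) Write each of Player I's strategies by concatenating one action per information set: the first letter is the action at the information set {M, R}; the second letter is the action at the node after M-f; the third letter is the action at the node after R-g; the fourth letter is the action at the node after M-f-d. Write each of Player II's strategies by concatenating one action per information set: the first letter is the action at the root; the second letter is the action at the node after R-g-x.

Player I has 24 pure strategies: gdxt, gdxs, gdyt, gdys, gdzt, gdzs, gaxt, gaxs, gayt, gays, gazt, gazs, fdxt, fdxs, fdyt, fdys, fdzt, fdzs, faxt, faxs, fayt, fays, fazt, fazs. Columns: MC, ML, RC, RL.
{gdxt, gdxs, gaxt, gaxs} → row (6,4) (6,4) (5,-3) (5,-2)
{gdyt, gdys, gayt, gays} → row (6,4) (6,4) (-1,-4) (-1,-4)
{gdzt, gdzs, gazt, gazs} → row (6,4) (6,4) (5,6) (5,6)
{fdxt, fdyt, fdzt} → row (4,-1) (4,-1) (0,3) (0,3)
{fdxs, fdys, fdzs} → row (-1,-4) (-1,-4) (0,3) (0,3)
{faxt, faxs, fayt, fays, fazt, fazs} → row (-1,5) (-1,5) (0,3) (0,3)
That's 6 distinct rows out of 24 strategies.

6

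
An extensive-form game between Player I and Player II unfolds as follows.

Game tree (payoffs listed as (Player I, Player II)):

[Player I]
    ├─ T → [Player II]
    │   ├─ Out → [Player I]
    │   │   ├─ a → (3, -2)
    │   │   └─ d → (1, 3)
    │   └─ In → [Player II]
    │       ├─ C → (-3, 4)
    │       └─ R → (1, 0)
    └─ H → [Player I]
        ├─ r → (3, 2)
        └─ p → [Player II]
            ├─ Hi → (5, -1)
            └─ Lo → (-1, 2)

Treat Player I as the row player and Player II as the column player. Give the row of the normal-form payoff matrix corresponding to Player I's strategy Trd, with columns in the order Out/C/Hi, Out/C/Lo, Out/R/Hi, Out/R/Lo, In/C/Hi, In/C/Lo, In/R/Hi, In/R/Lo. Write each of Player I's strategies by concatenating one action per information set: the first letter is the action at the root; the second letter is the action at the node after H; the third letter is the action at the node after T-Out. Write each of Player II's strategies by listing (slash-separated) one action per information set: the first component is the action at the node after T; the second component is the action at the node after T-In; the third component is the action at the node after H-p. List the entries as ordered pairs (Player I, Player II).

vs Out/C/Hi: Player I plays T → Player II plays Out at [T] → Player I plays d at [T-Out] → (1, 3)
vs Out/C/Lo: Player I plays T → Player II plays Out at [T] → Player I plays d at [T-Out] → (1, 3)
vs Out/R/Hi: Player I plays T → Player II plays Out at [T] → Player I plays d at [T-Out] → (1, 3)
vs Out/R/Lo: Player I plays T → Player II plays Out at [T] → Player I plays d at [T-Out] → (1, 3)
vs In/C/Hi: Player I plays T → Player II plays In at [T] → Player II plays C at [T-In] → (-3, 4)
vs In/C/Lo: Player I plays T → Player II plays In at [T] → Player II plays C at [T-In] → (-3, 4)
vs In/R/Hi: Player I plays T → Player II plays In at [T] → Player II plays R at [T-In] → (1, 0)
vs In/R/Lo: Player I plays T → Player II plays In at [T] → Player II plays R at [T-In] → (1, 0)

(1,3) (1,3) (1,3) (1,3) (-3,4) (-3,4) (1,0) (1,0)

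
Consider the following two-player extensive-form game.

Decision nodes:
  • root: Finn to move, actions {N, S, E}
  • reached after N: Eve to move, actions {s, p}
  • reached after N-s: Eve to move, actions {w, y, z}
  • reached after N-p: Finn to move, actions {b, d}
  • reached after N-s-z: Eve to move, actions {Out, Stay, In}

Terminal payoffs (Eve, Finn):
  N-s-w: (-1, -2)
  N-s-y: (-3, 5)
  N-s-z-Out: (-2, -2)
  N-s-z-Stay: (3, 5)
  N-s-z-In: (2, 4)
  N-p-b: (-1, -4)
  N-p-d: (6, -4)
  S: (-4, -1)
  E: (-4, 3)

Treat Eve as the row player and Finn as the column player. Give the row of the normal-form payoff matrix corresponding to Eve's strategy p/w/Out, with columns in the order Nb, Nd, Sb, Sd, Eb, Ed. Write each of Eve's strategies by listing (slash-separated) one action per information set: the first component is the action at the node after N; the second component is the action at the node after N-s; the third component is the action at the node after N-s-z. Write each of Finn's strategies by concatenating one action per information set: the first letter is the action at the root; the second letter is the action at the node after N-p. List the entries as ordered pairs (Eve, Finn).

vs Nb: Finn plays N → Eve plays p at [N] → Finn plays b at [N-p] → (-1, -4)
vs Nd: Finn plays N → Eve plays p at [N] → Finn plays d at [N-p] → (6, -4)
vs Sb: Finn plays S → (-4, -1)
vs Sd: Finn plays S → (-4, -1)
vs Eb: Finn plays E → (-4, 3)
vs Ed: Finn plays E → (-4, 3)

(-1,-4) (6,-4) (-4,-1) (-4,-1) (-4,3) (-4,3)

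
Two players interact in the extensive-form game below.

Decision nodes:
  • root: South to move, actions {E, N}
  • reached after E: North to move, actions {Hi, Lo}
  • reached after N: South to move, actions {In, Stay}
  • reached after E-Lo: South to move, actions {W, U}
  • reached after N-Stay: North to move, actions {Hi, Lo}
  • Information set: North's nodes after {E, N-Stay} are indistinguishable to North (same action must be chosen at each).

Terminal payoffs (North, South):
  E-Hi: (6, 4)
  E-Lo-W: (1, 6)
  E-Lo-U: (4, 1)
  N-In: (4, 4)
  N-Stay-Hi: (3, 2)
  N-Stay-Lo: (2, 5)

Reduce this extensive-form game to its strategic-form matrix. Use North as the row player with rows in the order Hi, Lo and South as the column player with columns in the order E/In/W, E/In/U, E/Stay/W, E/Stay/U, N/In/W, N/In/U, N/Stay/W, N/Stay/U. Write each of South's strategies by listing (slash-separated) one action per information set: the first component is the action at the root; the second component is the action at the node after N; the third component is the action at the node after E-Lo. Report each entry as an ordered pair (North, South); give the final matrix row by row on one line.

Row Hi: E/In/W→(6,4), E/In/U→(6,4), E/Stay/W→(6,4), E/Stay/U→(6,4), N/In/W→(4,4), N/In/U→(4,4), N/Stay/W→(3,2), N/Stay/U→(3,2)
Row Lo: E/In/W→(1,6), E/In/U→(4,1), E/Stay/W→(1,6), E/Stay/U→(4,1), N/In/W→(4,4), N/In/U→(4,4), N/Stay/W→(2,5), N/Stay/U→(2,5)

Hi: (6,4) (6,4) (6,4) (6,4) (4,4) (4,4) (3,2) (3,2) | Lo: (1,6) (4,1) (1,6) (4,1) (4,4) (4,4) (2,5) (2,5)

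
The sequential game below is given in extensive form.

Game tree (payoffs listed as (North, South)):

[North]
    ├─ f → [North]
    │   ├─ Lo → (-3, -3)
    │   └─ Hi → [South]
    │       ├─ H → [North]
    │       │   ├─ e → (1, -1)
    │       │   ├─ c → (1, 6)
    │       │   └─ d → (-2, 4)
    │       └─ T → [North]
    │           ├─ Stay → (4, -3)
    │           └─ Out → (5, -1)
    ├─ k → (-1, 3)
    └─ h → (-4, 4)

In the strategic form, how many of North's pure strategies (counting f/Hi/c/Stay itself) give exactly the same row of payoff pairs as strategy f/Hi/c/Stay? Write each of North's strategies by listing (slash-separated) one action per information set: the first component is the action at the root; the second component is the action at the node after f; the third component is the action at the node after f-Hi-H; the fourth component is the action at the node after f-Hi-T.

Row for f/Hi/c/Stay (columns H, T): (1,6) (4,-3).
Every one of North's information sets is on the play path for some reply by South when North follows f/Hi/c/Stay.
Changing the action at any of them therefore changes at least one column, so only f/Hi/c/Stay itself gives this row.

1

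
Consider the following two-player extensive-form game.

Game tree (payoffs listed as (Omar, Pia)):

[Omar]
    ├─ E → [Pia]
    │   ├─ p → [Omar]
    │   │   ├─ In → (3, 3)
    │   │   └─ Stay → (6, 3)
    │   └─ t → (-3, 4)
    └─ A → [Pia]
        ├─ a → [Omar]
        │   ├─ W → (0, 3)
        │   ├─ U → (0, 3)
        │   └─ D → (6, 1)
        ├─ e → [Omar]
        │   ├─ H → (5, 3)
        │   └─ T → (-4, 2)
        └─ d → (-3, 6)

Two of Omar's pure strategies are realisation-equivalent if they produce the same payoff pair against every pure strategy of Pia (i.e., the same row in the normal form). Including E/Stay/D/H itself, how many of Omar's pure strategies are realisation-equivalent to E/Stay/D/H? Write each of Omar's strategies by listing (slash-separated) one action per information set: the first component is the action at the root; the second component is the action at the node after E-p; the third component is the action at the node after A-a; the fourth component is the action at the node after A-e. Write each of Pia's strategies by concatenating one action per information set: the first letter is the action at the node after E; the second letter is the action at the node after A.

6

Row for E/Stay/D/H (columns pa, pe, pd, ta, te, td): (6,3) (6,3) (6,3) (-3,4) (-3,4) (-3,4).
Under E/Stay/D/H, Omar's choice at the node after A-a and at the node after A-e can never be reached regardless of what Pia does, so varying those choices leaves every outcome unchanged.
Holding the reachable choices fixed and varying the unreachable ones freely already gives 3 × 2 = 6 equivalent strategies.
No other strategy reproduces this row, so those 6 are the full class: E/Stay/W/H, E/Stay/W/T, E/Stay/U/H, E/Stay/U/T, E/Stay/D/H, E/Stay/D/T.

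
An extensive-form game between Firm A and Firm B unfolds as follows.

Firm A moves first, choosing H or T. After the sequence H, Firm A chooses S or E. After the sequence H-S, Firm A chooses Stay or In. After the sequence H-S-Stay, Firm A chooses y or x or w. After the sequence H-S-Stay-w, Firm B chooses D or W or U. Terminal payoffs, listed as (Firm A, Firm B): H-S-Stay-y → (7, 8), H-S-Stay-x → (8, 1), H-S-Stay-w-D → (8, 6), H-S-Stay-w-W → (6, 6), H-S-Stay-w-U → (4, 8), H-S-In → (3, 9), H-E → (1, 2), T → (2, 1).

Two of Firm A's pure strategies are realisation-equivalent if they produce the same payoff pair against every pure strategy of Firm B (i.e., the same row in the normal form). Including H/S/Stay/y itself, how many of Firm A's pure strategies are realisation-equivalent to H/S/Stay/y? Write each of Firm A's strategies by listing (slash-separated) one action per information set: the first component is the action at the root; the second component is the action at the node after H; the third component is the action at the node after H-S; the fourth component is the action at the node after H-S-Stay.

1

Row for H/S/Stay/y (columns D, W, U): (7,8) (7,8) (7,8).
Every one of Firm A's information sets is on the play path for some reply by Firm B when Firm A follows H/S/Stay/y.
Changing the action at any of them therefore changes at least one column, so only H/S/Stay/y itself gives this row.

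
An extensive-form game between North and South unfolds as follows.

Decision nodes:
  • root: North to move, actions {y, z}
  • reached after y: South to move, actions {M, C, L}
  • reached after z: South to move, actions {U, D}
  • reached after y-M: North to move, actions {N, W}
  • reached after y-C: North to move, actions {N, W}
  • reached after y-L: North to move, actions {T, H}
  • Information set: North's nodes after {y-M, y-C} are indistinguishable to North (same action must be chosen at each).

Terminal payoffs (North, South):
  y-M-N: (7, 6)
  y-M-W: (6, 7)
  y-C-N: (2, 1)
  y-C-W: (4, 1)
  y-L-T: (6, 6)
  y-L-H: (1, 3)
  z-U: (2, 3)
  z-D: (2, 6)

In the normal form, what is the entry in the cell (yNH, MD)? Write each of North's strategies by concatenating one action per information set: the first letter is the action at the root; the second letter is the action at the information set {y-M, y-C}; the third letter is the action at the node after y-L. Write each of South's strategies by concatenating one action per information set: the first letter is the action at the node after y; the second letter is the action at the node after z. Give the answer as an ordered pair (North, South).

(7, 6)

Trace the play path from the root:
  North plays y
  South plays M at [y]
  North plays N at [y-M]
→ terminal payoff (7, 6).
(North's choice at the node after y-L is never reached on this path, so it doesn't affect the outcome.)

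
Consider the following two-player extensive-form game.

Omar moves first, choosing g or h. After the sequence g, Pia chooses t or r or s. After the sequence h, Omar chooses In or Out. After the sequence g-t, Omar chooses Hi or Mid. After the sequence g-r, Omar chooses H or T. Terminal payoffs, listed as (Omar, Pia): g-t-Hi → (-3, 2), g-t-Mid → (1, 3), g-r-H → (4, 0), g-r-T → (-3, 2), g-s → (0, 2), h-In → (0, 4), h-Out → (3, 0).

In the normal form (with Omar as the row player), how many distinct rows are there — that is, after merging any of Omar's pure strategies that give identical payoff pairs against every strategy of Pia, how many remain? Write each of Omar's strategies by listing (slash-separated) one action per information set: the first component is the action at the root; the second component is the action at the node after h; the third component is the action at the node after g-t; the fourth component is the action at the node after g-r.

6

Omar has 16 pure strategies: g/In/Hi/H, g/In/Hi/T, g/In/Mid/H, g/In/Mid/T, g/Out/Hi/H, g/Out/Hi/T, g/Out/Mid/H, g/Out/Mid/T, h/In/Hi/H, h/In/Hi/T, h/In/Mid/H, h/In/Mid/T, h/Out/Hi/H, h/Out/Hi/T, h/Out/Mid/H, h/Out/Mid/T. Columns: t, r, s.
{g/In/Hi/H, g/Out/Hi/H} → row (-3,2) (4,0) (0,2)
{g/In/Hi/T, g/Out/Hi/T} → row (-3,2) (-3,2) (0,2)
{g/In/Mid/H, g/Out/Mid/H} → row (1,3) (4,0) (0,2)
{g/In/Mid/T, g/Out/Mid/T} → row (1,3) (-3,2) (0,2)
{h/In/Hi/H, h/In/Hi/T, h/In/Mid/H, h/In/Mid/T} → row (0,4) (0,4) (0,4)
{h/Out/Hi/H, h/Out/Hi/T, h/Out/Mid/H, h/Out/Mid/T} → row (3,0) (3,0) (3,0)
That's 6 distinct rows out of 16 strategies.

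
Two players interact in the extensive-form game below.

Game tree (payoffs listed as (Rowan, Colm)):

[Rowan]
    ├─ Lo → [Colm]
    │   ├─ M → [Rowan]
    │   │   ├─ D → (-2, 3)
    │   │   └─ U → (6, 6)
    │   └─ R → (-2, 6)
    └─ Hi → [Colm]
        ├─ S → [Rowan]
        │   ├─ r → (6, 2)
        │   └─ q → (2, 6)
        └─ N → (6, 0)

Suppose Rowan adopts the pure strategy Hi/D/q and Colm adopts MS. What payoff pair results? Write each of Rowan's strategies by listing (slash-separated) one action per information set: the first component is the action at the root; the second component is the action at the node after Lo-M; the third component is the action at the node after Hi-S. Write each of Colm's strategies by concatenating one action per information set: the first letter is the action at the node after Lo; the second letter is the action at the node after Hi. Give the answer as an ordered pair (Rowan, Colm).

Trace the play path from the root:
  Rowan plays Hi
  Colm plays S at [Hi]
  Rowan plays q at [Hi-S]
→ terminal payoff (2, 6).
(Rowan's choice at the node after Lo-M is never reached on this path, so it doesn't affect the outcome.)

(2, 6)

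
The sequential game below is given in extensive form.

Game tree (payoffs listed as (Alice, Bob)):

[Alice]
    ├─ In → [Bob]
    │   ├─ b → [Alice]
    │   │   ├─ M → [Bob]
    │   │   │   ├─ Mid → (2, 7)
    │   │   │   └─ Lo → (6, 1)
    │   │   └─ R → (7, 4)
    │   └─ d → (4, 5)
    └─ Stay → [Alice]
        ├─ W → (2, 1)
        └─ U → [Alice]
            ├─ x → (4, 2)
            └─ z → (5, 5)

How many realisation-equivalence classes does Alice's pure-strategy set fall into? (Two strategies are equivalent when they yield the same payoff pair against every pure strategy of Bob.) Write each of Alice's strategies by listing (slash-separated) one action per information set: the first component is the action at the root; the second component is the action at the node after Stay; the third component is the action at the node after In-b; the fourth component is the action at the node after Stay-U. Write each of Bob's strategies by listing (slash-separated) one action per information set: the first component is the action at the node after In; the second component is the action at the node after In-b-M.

Alice has 16 pure strategies: In/W/M/x, In/W/M/z, In/W/R/x, In/W/R/z, In/U/M/x, In/U/M/z, In/U/R/x, In/U/R/z, Stay/W/M/x, Stay/W/M/z, Stay/W/R/x, Stay/W/R/z, Stay/U/M/x, Stay/U/M/z, Stay/U/R/x, Stay/U/R/z. Columns: b/Mid, b/Lo, d/Mid, d/Lo.
{In/W/M/x, In/W/M/z, In/U/M/x, In/U/M/z} → row (2,7) (6,1) (4,5) (4,5)
{In/W/R/x, In/W/R/z, In/U/R/x, In/U/R/z} → row (7,4) (7,4) (4,5) (4,5)
{Stay/W/M/x, Stay/W/M/z, Stay/W/R/x, Stay/W/R/z} → row (2,1) (2,1) (2,1) (2,1)
{Stay/U/M/x, Stay/U/R/x} → row (4,2) (4,2) (4,2) (4,2)
{Stay/U/M/z, Stay/U/R/z} → row (5,5) (5,5) (5,5) (5,5)
That's 5 distinct rows out of 16 strategies.

5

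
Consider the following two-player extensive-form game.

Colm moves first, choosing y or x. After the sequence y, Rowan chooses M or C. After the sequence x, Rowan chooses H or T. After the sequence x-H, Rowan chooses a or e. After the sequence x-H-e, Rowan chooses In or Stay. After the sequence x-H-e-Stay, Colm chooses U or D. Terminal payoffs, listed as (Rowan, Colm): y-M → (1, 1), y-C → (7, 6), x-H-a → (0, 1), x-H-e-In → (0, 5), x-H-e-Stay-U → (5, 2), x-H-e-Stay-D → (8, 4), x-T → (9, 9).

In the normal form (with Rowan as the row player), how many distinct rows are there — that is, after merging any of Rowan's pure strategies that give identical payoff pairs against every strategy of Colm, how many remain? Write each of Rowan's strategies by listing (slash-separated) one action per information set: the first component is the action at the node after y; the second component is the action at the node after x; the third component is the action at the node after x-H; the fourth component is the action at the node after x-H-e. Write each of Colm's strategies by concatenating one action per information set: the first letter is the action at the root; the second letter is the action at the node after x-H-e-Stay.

8

Rowan has 16 pure strategies: M/H/a/In, M/H/a/Stay, M/H/e/In, M/H/e/Stay, M/T/a/In, M/T/a/Stay, M/T/e/In, M/T/e/Stay, C/H/a/In, C/H/a/Stay, C/H/e/In, C/H/e/Stay, C/T/a/In, C/T/a/Stay, C/T/e/In, C/T/e/Stay. Columns: yU, yD, xU, xD.
{M/H/a/In, M/H/a/Stay} → row (1,1) (1,1) (0,1) (0,1)
{M/H/e/In} → row (1,1) (1,1) (0,5) (0,5)
{M/H/e/Stay} → row (1,1) (1,1) (5,2) (8,4)
{M/T/a/In, M/T/a/Stay, M/T/e/In, M/T/e/Stay} → row (1,1) (1,1) (9,9) (9,9)
{C/H/a/In, C/H/a/Stay} → row (7,6) (7,6) (0,1) (0,1)
{C/H/e/In} → row (7,6) (7,6) (0,5) (0,5)
{C/H/e/Stay} → row (7,6) (7,6) (5,2) (8,4)
{C/T/a/In, C/T/a/Stay, C/T/e/In, C/T/e/Stay} → row (7,6) (7,6) (9,9) (9,9)
That's 8 distinct rows out of 16 strategies.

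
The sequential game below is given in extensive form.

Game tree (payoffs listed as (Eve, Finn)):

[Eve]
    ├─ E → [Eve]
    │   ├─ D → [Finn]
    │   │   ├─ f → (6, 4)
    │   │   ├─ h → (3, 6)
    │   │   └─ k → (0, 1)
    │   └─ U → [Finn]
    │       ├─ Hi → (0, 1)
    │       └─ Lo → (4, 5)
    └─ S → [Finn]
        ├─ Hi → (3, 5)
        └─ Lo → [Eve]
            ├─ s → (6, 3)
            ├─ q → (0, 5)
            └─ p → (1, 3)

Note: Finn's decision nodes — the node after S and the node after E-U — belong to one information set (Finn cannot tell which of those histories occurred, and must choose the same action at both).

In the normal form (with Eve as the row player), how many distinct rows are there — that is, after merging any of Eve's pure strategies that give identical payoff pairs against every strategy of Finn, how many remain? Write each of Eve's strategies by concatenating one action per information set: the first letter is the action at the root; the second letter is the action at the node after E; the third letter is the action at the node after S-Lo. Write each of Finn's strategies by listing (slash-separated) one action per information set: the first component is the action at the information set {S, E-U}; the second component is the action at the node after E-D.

5

Eve has 12 pure strategies: EDs, EDq, EDp, EUs, EUq, EUp, SDs, SDq, SDp, SUs, SUq, SUp. Columns: Hi/f, Hi/h, Hi/k, Lo/f, Lo/h, Lo/k.
{EDs, EDq, EDp} → row (6,4) (3,6) (0,1) (6,4) (3,6) (0,1)
{EUs, EUq, EUp} → row (0,1) (0,1) (0,1) (4,5) (4,5) (4,5)
{SDs, SUs} → row (3,5) (3,5) (3,5) (6,3) (6,3) (6,3)
{SDq, SUq} → row (3,5) (3,5) (3,5) (0,5) (0,5) (0,5)
{SDp, SUp} → row (3,5) (3,5) (3,5) (1,3) (1,3) (1,3)
That's 5 distinct rows out of 12 strategies.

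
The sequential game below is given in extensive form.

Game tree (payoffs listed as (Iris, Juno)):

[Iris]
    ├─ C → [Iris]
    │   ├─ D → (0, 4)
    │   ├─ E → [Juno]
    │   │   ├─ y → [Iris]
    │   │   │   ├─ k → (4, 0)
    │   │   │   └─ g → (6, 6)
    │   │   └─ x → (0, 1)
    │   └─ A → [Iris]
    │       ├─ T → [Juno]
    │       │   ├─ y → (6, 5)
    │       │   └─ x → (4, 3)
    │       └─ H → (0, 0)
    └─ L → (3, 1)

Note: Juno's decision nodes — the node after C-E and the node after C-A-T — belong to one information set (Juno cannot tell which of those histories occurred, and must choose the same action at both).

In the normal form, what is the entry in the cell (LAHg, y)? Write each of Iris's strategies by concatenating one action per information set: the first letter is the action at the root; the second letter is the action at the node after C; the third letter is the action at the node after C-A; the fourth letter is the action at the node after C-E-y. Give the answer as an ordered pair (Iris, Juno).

(3, 1)

Trace the play path from the root:
  Iris plays L
→ terminal payoff (3, 1).
(Iris's choice at the node after C is never reached on this path, so it doesn't affect the outcome.)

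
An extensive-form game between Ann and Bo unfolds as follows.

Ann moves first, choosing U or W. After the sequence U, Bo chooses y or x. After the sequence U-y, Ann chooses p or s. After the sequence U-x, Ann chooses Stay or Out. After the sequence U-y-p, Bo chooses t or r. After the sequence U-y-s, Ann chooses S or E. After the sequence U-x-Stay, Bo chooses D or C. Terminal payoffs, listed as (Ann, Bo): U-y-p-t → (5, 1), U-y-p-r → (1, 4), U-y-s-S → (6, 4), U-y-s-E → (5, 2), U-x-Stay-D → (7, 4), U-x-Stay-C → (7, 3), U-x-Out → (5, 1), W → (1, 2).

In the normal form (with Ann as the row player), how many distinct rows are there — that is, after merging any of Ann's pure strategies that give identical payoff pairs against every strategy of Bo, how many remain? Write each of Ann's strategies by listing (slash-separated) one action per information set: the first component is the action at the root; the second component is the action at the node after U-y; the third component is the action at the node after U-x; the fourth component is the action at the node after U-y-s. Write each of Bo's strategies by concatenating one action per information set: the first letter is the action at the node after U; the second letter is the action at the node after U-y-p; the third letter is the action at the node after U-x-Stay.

Ann has 16 pure strategies: U/p/Stay/S, U/p/Stay/E, U/p/Out/S, U/p/Out/E, U/s/Stay/S, U/s/Stay/E, U/s/Out/S, U/s/Out/E, W/p/Stay/S, W/p/Stay/E, W/p/Out/S, W/p/Out/E, W/s/Stay/S, W/s/Stay/E, W/s/Out/S, W/s/Out/E. Columns: ytD, ytC, yrD, yrC, xtD, xtC, xrD, xrC.
{U/p/Stay/S, U/p/Stay/E} → row (5,1) (5,1) (1,4) (1,4) (7,4) (7,3) (7,4) (7,3)
{U/p/Out/S, U/p/Out/E} → row (5,1) (5,1) (1,4) (1,4) (5,1) (5,1) (5,1) (5,1)
{U/s/Stay/S} → row (6,4) (6,4) (6,4) (6,4) (7,4) (7,3) (7,4) (7,3)
{U/s/Stay/E} → row (5,2) (5,2) (5,2) (5,2) (7,4) (7,3) (7,4) (7,3)
{U/s/Out/S} → row (6,4) (6,4) (6,4) (6,4) (5,1) (5,1) (5,1) (5,1)
{U/s/Out/E} → row (5,2) (5,2) (5,2) (5,2) (5,1) (5,1) (5,1) (5,1)
{W/p/Stay/S, W/p/Stay/E, W/p/Out/S, W/p/Out/E, W/s/Stay/S, W/s/Stay/E, W/s/Out/S, W/s/Out/E} → row (1,2) (1,2) (1,2) (1,2) (1,2) (1,2) (1,2) (1,2)
That's 7 distinct rows out of 16 strategies.

7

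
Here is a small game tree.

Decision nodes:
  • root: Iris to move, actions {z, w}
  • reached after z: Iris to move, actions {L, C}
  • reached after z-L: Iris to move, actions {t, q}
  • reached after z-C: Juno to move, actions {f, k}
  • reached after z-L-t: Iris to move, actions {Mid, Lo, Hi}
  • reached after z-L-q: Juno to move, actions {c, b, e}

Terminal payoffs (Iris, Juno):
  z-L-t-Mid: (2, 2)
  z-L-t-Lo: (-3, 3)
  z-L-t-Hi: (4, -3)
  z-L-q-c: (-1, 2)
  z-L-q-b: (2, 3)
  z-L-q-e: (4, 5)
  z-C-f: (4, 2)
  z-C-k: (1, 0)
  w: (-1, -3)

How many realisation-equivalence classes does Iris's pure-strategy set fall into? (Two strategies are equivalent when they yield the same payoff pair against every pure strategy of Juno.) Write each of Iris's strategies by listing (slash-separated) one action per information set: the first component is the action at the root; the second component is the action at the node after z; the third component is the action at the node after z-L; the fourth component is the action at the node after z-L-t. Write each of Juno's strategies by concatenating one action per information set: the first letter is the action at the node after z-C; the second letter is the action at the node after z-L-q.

Iris has 24 pure strategies: z/L/t/Mid, z/L/t/Lo, z/L/t/Hi, z/L/q/Mid, z/L/q/Lo, z/L/q/Hi, z/C/t/Mid, z/C/t/Lo, z/C/t/Hi, z/C/q/Mid, z/C/q/Lo, z/C/q/Hi, w/L/t/Mid, w/L/t/Lo, w/L/t/Hi, w/L/q/Mid, w/L/q/Lo, w/L/q/Hi, w/C/t/Mid, w/C/t/Lo, w/C/t/Hi, w/C/q/Mid, w/C/q/Lo, w/C/q/Hi. Columns: fc, fb, fe, kc, kb, ke.
{z/L/t/Mid} → row (2,2) (2,2) (2,2) (2,2) (2,2) (2,2)
{z/L/t/Lo} → row (-3,3) (-3,3) (-3,3) (-3,3) (-3,3) (-3,3)
{z/L/t/Hi} → row (4,-3) (4,-3) (4,-3) (4,-3) (4,-3) (4,-3)
{z/L/q/Mid, z/L/q/Lo, z/L/q/Hi} → row (-1,2) (2,3) (4,5) (-1,2) (2,3) (4,5)
{z/C/t/Mid, z/C/t/Lo, z/C/t/Hi, z/C/q/Mid, z/C/q/Lo, z/C/q/Hi} → row (4,2) (4,2) (4,2) (1,0) (1,0) (1,0)
{w/L/t/Mid, w/L/t/Lo, w/L/t/Hi, w/L/q/Mid, w/L/q/Lo, w/L/q/Hi, w/C/t/Mid, w/C/t/Lo, w/C/t/Hi, w/C/q/Mid, w/C/q/Lo, w/C/q/Hi} → row (-1,-3) (-1,-3) (-1,-3) (-1,-3) (-1,-3) (-1,-3)
That's 6 distinct rows out of 24 strategies.

6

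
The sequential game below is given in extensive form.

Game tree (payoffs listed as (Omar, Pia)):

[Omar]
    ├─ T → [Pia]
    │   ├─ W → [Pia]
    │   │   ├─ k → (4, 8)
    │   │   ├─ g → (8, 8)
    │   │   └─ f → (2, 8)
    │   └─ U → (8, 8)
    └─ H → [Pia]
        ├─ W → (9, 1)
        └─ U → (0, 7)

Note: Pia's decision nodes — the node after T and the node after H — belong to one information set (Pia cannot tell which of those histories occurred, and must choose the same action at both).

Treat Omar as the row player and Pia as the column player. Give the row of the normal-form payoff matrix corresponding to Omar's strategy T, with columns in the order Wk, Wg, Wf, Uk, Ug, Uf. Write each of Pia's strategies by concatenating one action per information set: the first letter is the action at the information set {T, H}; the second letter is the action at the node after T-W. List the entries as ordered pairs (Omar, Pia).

vs Wk: Omar plays T → Pia plays W at [T] → Pia plays k at [T-W] → (4, 8)
vs Wg: Omar plays T → Pia plays W at [T] → Pia plays g at [T-W] → (8, 8)
vs Wf: Omar plays T → Pia plays W at [T] → Pia plays f at [T-W] → (2, 8)
vs Uk: Omar plays T → Pia plays U at [T] → (8, 8)
vs Ug: Omar plays T → Pia plays U at [T] → (8, 8)
vs Uf: Omar plays T → Pia plays U at [T] → (8, 8)

(4,8) (8,8) (2,8) (8,8) (8,8) (8,8)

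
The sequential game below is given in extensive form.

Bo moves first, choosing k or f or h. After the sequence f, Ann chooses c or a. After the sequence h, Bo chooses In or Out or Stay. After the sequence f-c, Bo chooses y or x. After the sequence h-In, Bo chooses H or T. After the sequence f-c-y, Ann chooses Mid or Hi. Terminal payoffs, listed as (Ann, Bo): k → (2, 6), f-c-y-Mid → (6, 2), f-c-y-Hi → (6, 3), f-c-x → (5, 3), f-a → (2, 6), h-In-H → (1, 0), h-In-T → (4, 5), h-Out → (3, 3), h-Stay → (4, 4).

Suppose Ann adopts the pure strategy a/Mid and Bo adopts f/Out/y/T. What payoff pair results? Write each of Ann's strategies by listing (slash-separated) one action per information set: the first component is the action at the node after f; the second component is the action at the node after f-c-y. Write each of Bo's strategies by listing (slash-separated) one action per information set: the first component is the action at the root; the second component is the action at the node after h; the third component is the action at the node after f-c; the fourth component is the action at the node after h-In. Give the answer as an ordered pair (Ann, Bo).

Trace the play path from the root:
  Bo plays f
  Ann plays a at [f]
→ terminal payoff (2, 6).
(Ann's choice at the node after f-c-y is never reached on this path, so it doesn't affect the outcome.)

(2, 6)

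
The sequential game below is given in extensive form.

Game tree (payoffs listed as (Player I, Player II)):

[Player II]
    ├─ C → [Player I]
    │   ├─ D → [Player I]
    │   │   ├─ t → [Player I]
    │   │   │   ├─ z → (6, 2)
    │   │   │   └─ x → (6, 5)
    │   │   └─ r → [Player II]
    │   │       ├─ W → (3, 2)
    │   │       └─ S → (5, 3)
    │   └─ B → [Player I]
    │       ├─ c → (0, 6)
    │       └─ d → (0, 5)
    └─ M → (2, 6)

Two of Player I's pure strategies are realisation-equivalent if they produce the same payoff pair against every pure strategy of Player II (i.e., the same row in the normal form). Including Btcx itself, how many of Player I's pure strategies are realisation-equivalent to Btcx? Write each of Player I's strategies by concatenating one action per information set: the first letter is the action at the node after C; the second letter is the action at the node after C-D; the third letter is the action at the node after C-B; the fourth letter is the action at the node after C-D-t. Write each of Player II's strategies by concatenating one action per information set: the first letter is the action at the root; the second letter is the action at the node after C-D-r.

4

Row for Btcx (columns CW, CS, MW, MS): (0,6) (0,6) (2,6) (2,6).
Under Btcx, Player I's choice at the node after C-D and at the node after C-D-t can never be reached regardless of what Player II does, so varying those choices leaves every outcome unchanged.
Holding the reachable choices fixed and varying the unreachable ones freely already gives 2 × 2 = 4 equivalent strategies.
No other strategy reproduces this row, so those 4 are the full class: Btcz, Btcx, Brcz, Brcx.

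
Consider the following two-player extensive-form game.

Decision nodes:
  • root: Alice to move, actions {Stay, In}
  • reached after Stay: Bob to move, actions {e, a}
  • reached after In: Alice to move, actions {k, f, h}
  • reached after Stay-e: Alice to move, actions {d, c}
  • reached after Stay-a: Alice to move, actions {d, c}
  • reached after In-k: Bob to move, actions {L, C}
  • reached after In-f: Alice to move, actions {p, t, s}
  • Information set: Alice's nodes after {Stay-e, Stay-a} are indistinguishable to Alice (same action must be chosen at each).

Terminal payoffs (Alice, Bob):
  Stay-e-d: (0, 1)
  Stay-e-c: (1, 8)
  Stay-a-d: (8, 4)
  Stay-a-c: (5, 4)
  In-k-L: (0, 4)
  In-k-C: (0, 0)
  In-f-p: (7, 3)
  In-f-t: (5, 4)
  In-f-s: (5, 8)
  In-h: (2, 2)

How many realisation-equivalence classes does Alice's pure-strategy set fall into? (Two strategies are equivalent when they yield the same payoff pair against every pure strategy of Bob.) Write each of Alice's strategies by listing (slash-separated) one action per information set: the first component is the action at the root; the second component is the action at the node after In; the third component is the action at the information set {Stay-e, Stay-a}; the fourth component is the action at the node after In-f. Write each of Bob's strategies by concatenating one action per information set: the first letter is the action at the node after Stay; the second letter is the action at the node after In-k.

Alice has 36 pure strategies: Stay/k/d/p, Stay/k/d/t, Stay/k/d/s, Stay/k/c/p, Stay/k/c/t, Stay/k/c/s, Stay/f/d/p, Stay/f/d/t, Stay/f/d/s, Stay/f/c/p, Stay/f/c/t, Stay/f/c/s, Stay/h/d/p, Stay/h/d/t, Stay/h/d/s, Stay/h/c/p, Stay/h/c/t, Stay/h/c/s, In/k/d/p, In/k/d/t, In/k/d/s, In/k/c/p, In/k/c/t, In/k/c/s, In/f/d/p, In/f/d/t, In/f/d/s, In/f/c/p, In/f/c/t, In/f/c/s, In/h/d/p, In/h/d/t, In/h/d/s, In/h/c/p, In/h/c/t, In/h/c/s. Columns: eL, eC, aL, aC.
{Stay/k/d/p, Stay/k/d/t, Stay/k/d/s, Stay/f/d/p, Stay/f/d/t, Stay/f/d/s, Stay/h/d/p, Stay/h/d/t, Stay/h/d/s} → row (0,1) (0,1) (8,4) (8,4)
{Stay/k/c/p, Stay/k/c/t, Stay/k/c/s, Stay/f/c/p, Stay/f/c/t, Stay/f/c/s, Stay/h/c/p, Stay/h/c/t, Stay/h/c/s} → row (1,8) (1,8) (5,4) (5,4)
{In/k/d/p, In/k/d/t, In/k/d/s, In/k/c/p, In/k/c/t, In/k/c/s} → row (0,4) (0,0) (0,4) (0,0)
{In/f/d/p, In/f/c/p} → row (7,3) (7,3) (7,3) (7,3)
{In/f/d/t, In/f/c/t} → row (5,4) (5,4) (5,4) (5,4)
{In/f/d/s, In/f/c/s} → row (5,8) (5,8) (5,8) (5,8)
{In/h/d/p, In/h/d/t, In/h/d/s, In/h/c/p, In/h/c/t, In/h/c/s} → row (2,2) (2,2) (2,2) (2,2)
That's 7 distinct rows out of 36 strategies.

7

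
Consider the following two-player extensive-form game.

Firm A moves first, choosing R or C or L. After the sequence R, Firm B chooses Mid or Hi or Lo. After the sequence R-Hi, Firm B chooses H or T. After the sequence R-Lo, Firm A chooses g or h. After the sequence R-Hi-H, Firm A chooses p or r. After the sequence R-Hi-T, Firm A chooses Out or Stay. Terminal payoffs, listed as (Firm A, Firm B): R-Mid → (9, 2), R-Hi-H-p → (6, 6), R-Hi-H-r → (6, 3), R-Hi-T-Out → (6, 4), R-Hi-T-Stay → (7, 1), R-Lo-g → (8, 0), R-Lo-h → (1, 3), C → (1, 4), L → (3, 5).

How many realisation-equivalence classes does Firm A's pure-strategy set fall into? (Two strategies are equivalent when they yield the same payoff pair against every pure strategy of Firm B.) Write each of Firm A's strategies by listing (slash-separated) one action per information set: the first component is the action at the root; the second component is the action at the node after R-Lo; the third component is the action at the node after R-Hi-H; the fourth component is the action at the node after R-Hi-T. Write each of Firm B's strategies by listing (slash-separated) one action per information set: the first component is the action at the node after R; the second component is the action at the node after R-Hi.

Firm A has 24 pure strategies: R/g/p/Out, R/g/p/Stay, R/g/r/Out, R/g/r/Stay, R/h/p/Out, R/h/p/Stay, R/h/r/Out, R/h/r/Stay, C/g/p/Out, C/g/p/Stay, C/g/r/Out, C/g/r/Stay, C/h/p/Out, C/h/p/Stay, C/h/r/Out, C/h/r/Stay, L/g/p/Out, L/g/p/Stay, L/g/r/Out, L/g/r/Stay, L/h/p/Out, L/h/p/Stay, L/h/r/Out, L/h/r/Stay. Columns: Mid/H, Mid/T, Hi/H, Hi/T, Lo/H, Lo/T.
{R/g/p/Out} → row (9,2) (9,2) (6,6) (6,4) (8,0) (8,0)
{R/g/p/Stay} → row (9,2) (9,2) (6,6) (7,1) (8,0) (8,0)
{R/g/r/Out} → row (9,2) (9,2) (6,3) (6,4) (8,0) (8,0)
{R/g/r/Stay} → row (9,2) (9,2) (6,3) (7,1) (8,0) (8,0)
{R/h/p/Out} → row (9,2) (9,2) (6,6) (6,4) (1,3) (1,3)
{R/h/p/Stay} → row (9,2) (9,2) (6,6) (7,1) (1,3) (1,3)
{R/h/r/Out} → row (9,2) (9,2) (6,3) (6,4) (1,3) (1,3)
{R/h/r/Stay} → row (9,2) (9,2) (6,3) (7,1) (1,3) (1,3)
{C/g/p/Out, C/g/p/Stay, C/g/r/Out, C/g/r/Stay, C/h/p/Out, C/h/p/Stay, C/h/r/Out, C/h/r/Stay} → row (1,4) (1,4) (1,4) (1,4) (1,4) (1,4)
{L/g/p/Out, L/g/p/Stay, L/g/r/Out, L/g/r/Stay, L/h/p/Out, L/h/p/Stay, L/h/r/Out, L/h/r/Stay} → row (3,5) (3,5) (3,5) (3,5) (3,5) (3,5)
That's 10 distinct rows out of 24 strategies.

10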